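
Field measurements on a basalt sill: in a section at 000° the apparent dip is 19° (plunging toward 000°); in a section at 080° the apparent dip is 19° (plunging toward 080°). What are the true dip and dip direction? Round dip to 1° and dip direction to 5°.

The two traces are lines in the plane: v₁ = (sin 0°·cos 19°, cos 0°·cos 19°, −sin 19°), v₂ = (sin 80°·cos 19°, cos 80°·cos 19°, −sin 19°).
The plane normal is n = v₁ × v₂ ∝ (0.254, 0.303, 0.880).
Dip δ = arctan(|n_h|/n_z) = arctan(0.396/0.880) = 24.2°.
Dip direction = azimuth of (n_x, n_y) = atan2(0.254, 0.303) = 40°.

true dip 24°, dip direction 040°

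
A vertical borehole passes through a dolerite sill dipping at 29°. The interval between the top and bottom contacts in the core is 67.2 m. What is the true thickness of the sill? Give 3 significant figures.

58.8 m

True thickness t = h · cos(dip) = 67.2 × cos 29°
t = 67.2 × 0.8746 = 58.774 m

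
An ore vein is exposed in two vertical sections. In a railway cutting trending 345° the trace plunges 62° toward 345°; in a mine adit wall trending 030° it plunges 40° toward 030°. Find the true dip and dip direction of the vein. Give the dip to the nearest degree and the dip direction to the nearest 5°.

The two traces are lines in the plane: v₁ = (sin 345°·cos 62°, cos 345°·cos 62°, −sin 62°), v₂ = (sin 30°·cos 40°, cos 30°·cos 40°, −sin 40°).
n = v₁ × v₂ = (-0.294, 0.416, 0.254) (taken with n_z > 0).
Dip δ = arctan(|n_h|/n_z) = arctan(0.510/0.254) = 63.5°.
Dip direction = atan2(-0.294, 0.416) = 325° (azimuth of n's horizontal projection).

true dip 63°, dip direction 325°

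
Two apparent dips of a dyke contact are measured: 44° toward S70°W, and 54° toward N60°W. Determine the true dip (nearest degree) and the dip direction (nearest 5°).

Each apparent-dip line lies in the plane. As unit vectors (x east, y north, z up), v₁ plunges 44°→S70°W and v₂ plunges 54°→N60°W.
The plane normal is n = v₁ × v₂ ∝ (-0.403, 0.193, 0.324).
Dip δ = arctan(|n_h|/n_z) = arctan(0.447/0.324) = 54.1°.
Dip direction = atan2(-0.403, 0.193) = 296° (azimuth of n's horizontal projection).

true dip 54°, dip direction 295°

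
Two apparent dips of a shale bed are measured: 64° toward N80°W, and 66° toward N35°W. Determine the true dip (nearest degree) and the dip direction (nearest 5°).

Each apparent-dip line lies in the plane. As unit vectors (x east, y north, z up), v₁ plunges 64°→N80°W and v₂ plunges 66°→N35°W.
n = v₁ × v₂ = (-0.230, 0.185, 0.126) (taken with n_z > 0).
tan δ = √(n_x²+n_y²)/n_z = 0.295/0.126, so δ = 66.9°.
Dip direction = atan2(-0.230, 0.185) = 309° (azimuth of n's horizontal projection).

true dip 67°, dip direction 310°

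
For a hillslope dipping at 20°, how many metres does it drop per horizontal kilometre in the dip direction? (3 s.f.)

364 m

drop per km = 1000 × tan 20° = 1000 × 0.3640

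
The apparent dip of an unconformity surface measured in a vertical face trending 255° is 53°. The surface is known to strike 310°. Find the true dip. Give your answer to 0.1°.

β = acute angle between strike 310° and section 255° = 55°.
tan(true dip) = tan 53° / sin 55° = 1.6200
δ = arctan(1.6200) = 58.31°

58.3°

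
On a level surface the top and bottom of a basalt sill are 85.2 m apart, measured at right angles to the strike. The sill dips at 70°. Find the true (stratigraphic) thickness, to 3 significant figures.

80.1 m

True thickness t = w · sin(dip) = 85.2 × sin 70°
t = 85.2 × 0.9397 = 80.062 m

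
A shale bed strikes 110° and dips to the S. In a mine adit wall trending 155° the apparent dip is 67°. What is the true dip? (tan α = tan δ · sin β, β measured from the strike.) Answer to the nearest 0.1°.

The section is 45° from the strike.
tan(true dip) = tan 67° / sin 45° = 3.3317
true dip = arctan 3.3317 = 73.29°

73.3°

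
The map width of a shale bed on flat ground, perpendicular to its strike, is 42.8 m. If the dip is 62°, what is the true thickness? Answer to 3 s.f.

37.8 m

True thickness t = w · sin(dip) = 42.8 × sin 62°
t = 42.8 × 0.8829 = 37.790 m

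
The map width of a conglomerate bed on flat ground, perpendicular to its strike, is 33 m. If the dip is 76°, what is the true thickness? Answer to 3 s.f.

True thickness t = w · sin(dip) = 33 × sin 76°
t = 33 × 0.9703 = 32.020 m

32.0 m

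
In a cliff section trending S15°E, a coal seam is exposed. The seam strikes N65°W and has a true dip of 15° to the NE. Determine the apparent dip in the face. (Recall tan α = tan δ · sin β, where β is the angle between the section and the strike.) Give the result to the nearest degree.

Angle between strike (N65°W) and section (S15°E): β = 50°.
tan α = tan 15° × sin 50° = 0.2679 × 0.7660 = 0.2053
apparent dip = arctan 0.2053 = 11.60°

12°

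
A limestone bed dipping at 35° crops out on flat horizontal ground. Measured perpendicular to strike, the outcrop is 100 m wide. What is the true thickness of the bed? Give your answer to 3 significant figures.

True thickness t = w · sin(dip) = 100 × sin 35°
t = 100 × 0.5736 = 57.358 m

57.4 m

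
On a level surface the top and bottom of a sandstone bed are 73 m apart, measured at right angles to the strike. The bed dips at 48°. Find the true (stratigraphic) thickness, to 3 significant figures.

54.2 m

True thickness t = w · sin(dip) = 73 × sin 48°
t = 73 × 0.7431 = 54.250 m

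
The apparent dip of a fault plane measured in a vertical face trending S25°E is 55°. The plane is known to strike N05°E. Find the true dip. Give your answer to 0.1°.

70.7°

The section is 30° from the strike.
tan δ = tan α / sin β = tan 55° / sin 30° = 1.4281 / 0.5000 = 2.8563
δ = arctan(2.8563) = 70.70°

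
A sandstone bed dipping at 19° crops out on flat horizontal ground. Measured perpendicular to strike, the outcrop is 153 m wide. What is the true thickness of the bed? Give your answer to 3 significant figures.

49.8 m

True thickness t = w · sin(dip) = 153 × sin 19°
t = 153 × 0.3256 = 49.812 m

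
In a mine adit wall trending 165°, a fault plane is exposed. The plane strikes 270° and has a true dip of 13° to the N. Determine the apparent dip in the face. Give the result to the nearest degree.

Angle between strike (270°) and section (165°): β = 75°.
tan α = tan 13° × sin 75° = 0.2309 × 0.9659 = 0.2230
α = arctan(0.2230) = 12.57°

13°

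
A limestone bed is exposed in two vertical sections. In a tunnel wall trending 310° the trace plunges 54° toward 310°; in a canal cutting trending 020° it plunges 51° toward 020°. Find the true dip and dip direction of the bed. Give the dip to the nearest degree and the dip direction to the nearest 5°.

true dip 58°, dip direction 340°

Each apparent-dip line lies in the plane. As unit vectors (x east, y north, z up), v₁ plunges 54°→310° and v₂ plunges 51°→020°.
The plane normal is n = v₁ × v₂ ∝ (-0.185, 0.524, 0.348).
Dip δ = arctan(|n_h|/n_z) = arctan(0.556/0.348) = 58.0°.
The horizontal component of n points toward azimuth atan2(n_x, n_y) = 341°, the dip direction.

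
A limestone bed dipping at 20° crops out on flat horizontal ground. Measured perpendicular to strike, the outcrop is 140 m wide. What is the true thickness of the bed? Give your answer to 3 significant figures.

47.9 m

True thickness t = w · sin(dip) = 140 × sin 20°
t = 140 × 0.3420 = 47.883 m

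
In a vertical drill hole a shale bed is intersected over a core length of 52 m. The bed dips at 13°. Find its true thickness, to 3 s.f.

50.7 m

True thickness t = h · cos(dip) = 52 × cos 13°
t = 52 × 0.9744 = 50.667 m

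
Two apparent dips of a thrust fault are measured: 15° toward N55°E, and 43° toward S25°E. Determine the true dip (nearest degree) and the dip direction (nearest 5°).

Each apparent-dip line lies in the plane. As unit vectors (x east, y north, z up), v₁ plunges 15°→N55°E and v₂ plunges 43°→S25°E.
Cross product v₁ × v₂ gives the pole to the plane: n ∝ (0.549, -0.460, 0.696).
Dip δ = arctan(|n_h|/n_z) = arctan(0.716/0.696) = 45.8°.
Dip direction = azimuth of (n_x, n_y) = atan2(0.549, -0.460) = 130°.

true dip 46°, dip direction 130°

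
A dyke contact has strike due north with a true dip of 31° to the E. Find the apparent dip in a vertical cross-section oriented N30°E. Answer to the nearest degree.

17°

The section lies 30° from the strike.
tan(apparent dip) = tan 31° · sin 30° = 0.3004
α = arctan(0.3004) = 16.72°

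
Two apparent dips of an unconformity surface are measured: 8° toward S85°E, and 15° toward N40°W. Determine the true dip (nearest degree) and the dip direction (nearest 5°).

The two traces are lines in the plane: v₁ = (sin 95°·cos 8°, cos 95°·cos 8°, −sin 8°), v₂ = (sin 320°·cos 15°, cos 320°·cos 15°, −sin 15°).
Cross product v₁ × v₂ gives the pole to the plane: n ∝ (0.125, 0.342, 0.676).
tan δ = √(n_x²+n_y²)/n_z = 0.364/0.676, so δ = 28.3°.
Dip direction = azimuth of (n_x, n_y) = atan2(0.125, 0.342) = 20°.

true dip 28°, dip direction 020°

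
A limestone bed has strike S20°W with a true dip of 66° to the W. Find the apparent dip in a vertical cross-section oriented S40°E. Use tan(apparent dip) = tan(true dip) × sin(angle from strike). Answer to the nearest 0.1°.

62.8°

The strike is S20°W and the section trends S40°E; the acute angle between them is β = 60°.
tan(apparent dip) = tan 66° · sin 60° = 1.9451
apparent dip = arctan 1.9451 = 62.79°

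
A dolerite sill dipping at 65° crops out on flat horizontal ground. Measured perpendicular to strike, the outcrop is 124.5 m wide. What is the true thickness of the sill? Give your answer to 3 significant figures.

113 m

True thickness t = w · sin(dip) = 124.5 × sin 65°
t = 124.5 × 0.9063 = 112.835 m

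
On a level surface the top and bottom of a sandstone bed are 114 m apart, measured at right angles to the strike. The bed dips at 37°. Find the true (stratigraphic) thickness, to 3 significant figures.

68.6 m

True thickness t = w · sin(dip) = 114 × sin 37°
t = 114 × 0.6018 = 68.607 m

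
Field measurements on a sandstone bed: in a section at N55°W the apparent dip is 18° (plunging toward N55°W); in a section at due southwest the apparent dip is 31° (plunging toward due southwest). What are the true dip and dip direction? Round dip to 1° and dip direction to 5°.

The two traces are lines in the plane: v₁ = (sin 305°·cos 18°, cos 305°·cos 18°, −sin 18°), v₂ = (sin 225°·cos 31°, cos 225°·cos 31°, −sin 31°).
The plane normal is n = v₁ × v₂ ∝ (-0.468, -0.214, 0.803).
True dip = arccos(n_z / |n|) = arccos(0.8418) = 32.7°.
The horizontal component of n points toward azimuth atan2(n_x, n_y) = 245°, the dip direction.

true dip 33°, dip direction 245°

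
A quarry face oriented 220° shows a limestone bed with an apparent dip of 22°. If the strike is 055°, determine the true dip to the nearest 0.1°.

The section is 15° from the strike.
tan δ = tan α / sin β = tan 22° / sin 15° = 0.4040 / 0.2588 = 1.5610
δ = arctan(1.5610) = 57.36°

57.4°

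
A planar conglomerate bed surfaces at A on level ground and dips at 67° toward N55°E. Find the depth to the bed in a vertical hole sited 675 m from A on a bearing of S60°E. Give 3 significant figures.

672 m

The hole lies 65° from the dip direction, so the down-dip offset is 675 × cos 65° = 285.27 m.
Depth = down-dip offset × tan(dip) = 285.27 × tan 67° = 285.27 × 2.3559
Depth = 672.05 m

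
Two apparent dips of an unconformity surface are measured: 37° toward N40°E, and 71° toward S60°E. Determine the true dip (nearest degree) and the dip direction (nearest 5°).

Each apparent-dip line lies in the plane. As unit vectors (x east, y north, z up), v₁ plunges 37°→N40°E and v₂ plunges 71°→S60°E.
The plane normal is n = v₁ × v₂ ∝ (0.676, -0.316, 0.256).
Dip δ = arctan(|n_h|/n_z) = arctan(0.746/0.256) = 71.1°.
The horizontal component of n points toward azimuth atan2(n_x, n_y) = 115°, the dip direction.

true dip 71°, dip direction 115°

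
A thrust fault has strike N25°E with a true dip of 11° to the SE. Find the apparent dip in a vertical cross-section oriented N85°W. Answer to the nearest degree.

The section lies 70° from the strike.
tan α = tan 11° × sin 70° = 0.1944 × 0.9397 = 0.1827
apparent dip = arctan 0.1827 = 10.35°

10°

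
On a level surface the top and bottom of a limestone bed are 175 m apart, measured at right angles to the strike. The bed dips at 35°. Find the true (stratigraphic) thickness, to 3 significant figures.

True thickness t = w · sin(dip) = 175 × sin 35°
t = 175 × 0.5736 = 100.376 m

100 m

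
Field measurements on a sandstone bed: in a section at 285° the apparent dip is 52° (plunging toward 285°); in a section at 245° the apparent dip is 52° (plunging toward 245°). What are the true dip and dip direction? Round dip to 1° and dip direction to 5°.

true dip 54°, dip direction 265°

The two traces are lines in the plane: v₁ = (sin 285°·cos 52°, cos 285°·cos 52°, −sin 52°), v₂ = (sin 245°·cos 52°, cos 245°·cos 52°, −sin 52°).
Cross product v₁ × v₂ gives the pole to the plane: n ∝ (-0.331, -0.029, 0.244).
True dip = arccos(n_z / |n|) = arccos(0.5918) = 53.7°.
Dip direction = atan2(-0.331, -0.029) = 265° (azimuth of n's horizontal projection).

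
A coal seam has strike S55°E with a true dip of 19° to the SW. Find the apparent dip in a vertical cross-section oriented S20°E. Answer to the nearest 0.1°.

11.2°

Angle between strike (S55°E) and section (S20°E): β = 35°.
tan α = tan 19° × sin 35° = 0.3443 × 0.5736 = 0.1975
apparent dip = arctan 0.1975 = 11.17°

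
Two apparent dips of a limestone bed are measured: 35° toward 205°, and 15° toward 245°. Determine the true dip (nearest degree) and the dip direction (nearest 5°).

Represent each trace as a vector plunging at its apparent dip toward its trend (east-north-up frame): v₁ = (-0.346, -0.742, -0.574), v₂ = (-0.875, -0.408, -0.259).
The plane normal is n = v₁ × v₂ ∝ (0.042, -0.413, 0.509).
tan δ = √(n_x²+n_y²)/n_z = 0.415/0.509, so δ = 39.2°.
The horizontal component of n points toward azimuth atan2(n_x, n_y) = 174°, the dip direction.

true dip 39°, dip direction 175°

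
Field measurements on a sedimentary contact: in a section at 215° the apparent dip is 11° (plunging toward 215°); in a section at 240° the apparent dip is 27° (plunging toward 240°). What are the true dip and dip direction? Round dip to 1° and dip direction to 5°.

Represent each trace as a vector plunging at its apparent dip toward its trend (east-north-up frame): v₁ = (-0.563, -0.804, -0.191), v₂ = (-0.772, -0.446, -0.454).
n = v₁ × v₂ = (-0.280, 0.108, 0.370) (taken with n_z > 0).
tan δ = √(n_x²+n_y²)/n_z = 0.300/0.370, so δ = 39.1°.
Dip direction = atan2(-0.280, 0.108) = 291° (azimuth of n's horizontal projection).

true dip 39°, dip direction 290°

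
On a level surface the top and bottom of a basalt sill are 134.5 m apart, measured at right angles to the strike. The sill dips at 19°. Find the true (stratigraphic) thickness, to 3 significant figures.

43.8 m

True thickness t = w · sin(dip) = 134.5 × sin 19°
t = 134.5 × 0.3256 = 43.789 m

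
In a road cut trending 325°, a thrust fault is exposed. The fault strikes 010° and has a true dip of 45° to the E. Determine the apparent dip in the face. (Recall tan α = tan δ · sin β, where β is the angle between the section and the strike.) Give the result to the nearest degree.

35°

Angle between strike (010°) and section (325°): β = 45°.
tan(apparent dip) = tan 45° · sin 45° = 0.7071
α = arctan(0.7071) = 35.26°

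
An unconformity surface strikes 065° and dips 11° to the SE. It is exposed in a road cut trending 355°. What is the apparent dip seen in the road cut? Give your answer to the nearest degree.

Angle between strike (065°) and section (355°): β = 70°.
tan(apparent dip) = tan 11° · sin 70° = 0.1827
α = arctan(0.1827) = 10.35°

10°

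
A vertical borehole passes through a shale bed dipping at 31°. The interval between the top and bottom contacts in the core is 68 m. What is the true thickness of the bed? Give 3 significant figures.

58.3 m

True thickness t = h · cos(dip) = 68 × cos 31°
t = 68 × 0.8572 = 58.287 m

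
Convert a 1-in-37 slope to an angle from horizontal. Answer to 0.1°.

tan θ = 1/37 = 0.0270
θ = arctan(0.0270) = 1.55°

1.5°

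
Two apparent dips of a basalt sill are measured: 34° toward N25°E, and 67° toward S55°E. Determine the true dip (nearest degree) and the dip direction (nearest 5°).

true dip 69°, dip direction 100°

Represent each trace as a vector plunging at its apparent dip toward its trend (east-north-up frame): v₁ = (0.350, 0.751, -0.559), v₂ = (0.320, -0.224, -0.921).
Cross product v₁ × v₂ gives the pole to the plane: n ∝ (0.817, -0.144, 0.319).
True dip = arccos(n_z / |n|) = arccos(0.3590) = 69.0°.
Dip direction = atan2(0.817, -0.144) = 100° (azimuth of n's horizontal projection).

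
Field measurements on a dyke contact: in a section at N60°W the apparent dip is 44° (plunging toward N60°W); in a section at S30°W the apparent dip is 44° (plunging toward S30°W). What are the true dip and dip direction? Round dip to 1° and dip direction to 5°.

Represent each trace as a vector plunging at its apparent dip toward its trend (east-north-up frame): v₁ = (-0.623, 0.360, -0.695), v₂ = (-0.360, -0.623, -0.695).
The plane normal is n = v₁ × v₂ ∝ (-0.683, -0.183, 0.517).
Dip δ = arctan(|n_h|/n_z) = arctan(0.707/0.517) = 53.8°.
Dip direction = atan2(-0.683, -0.183) = 255° (azimuth of n's horizontal projection).

true dip 54°, dip direction 255°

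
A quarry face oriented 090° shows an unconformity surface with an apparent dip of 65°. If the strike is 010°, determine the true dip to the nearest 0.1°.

65.3°

β = acute angle between strike 010° and section 090° = 80°.
tan δ = tan α / sin β = tan 65° / sin 80° = 2.1445 / 0.9848 = 2.1776
δ = arctan(2.1776) = 65.33°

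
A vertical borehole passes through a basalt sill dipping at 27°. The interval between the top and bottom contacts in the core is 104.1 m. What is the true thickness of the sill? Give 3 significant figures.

92.8 m

True thickness t = h · cos(dip) = 104.1 × cos 27°
t = 104.1 × 0.8910 = 92.754 m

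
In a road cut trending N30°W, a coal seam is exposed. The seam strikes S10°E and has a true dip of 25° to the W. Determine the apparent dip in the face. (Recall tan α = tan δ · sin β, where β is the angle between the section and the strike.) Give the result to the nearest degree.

The section lies 20° from the strike.
tan α = tan 25° × sin 20° = 0.4663 × 0.3420 = 0.1595
α = arctan(0.1595) = 9.06°

9°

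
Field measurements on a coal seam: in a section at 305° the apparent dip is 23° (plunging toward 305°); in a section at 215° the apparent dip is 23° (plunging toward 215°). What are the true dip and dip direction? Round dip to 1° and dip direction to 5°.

true dip 31°, dip direction 260°

Each apparent-dip line lies in the plane. As unit vectors (x east, y north, z up), v₁ plunges 23°→305° and v₂ plunges 23°→215°.
The plane normal is n = v₁ × v₂ ∝ (-0.501, -0.088, 0.847).
tan δ = √(n_x²+n_y²)/n_z = 0.509/0.847, so δ = 31.0°.
Dip direction = azimuth of (n_x, n_y) = atan2(-0.501, -0.088) = 260°.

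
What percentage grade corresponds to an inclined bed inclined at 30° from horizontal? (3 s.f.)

grade % = 100 × tan 30° = 100 × 0.5774

57.7%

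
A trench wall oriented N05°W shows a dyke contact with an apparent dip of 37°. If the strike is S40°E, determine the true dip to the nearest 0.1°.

52.7°

β = acute angle between strike S40°E and section N05°W = 35°.
tan δ = tan α / sin β = tan 37° / sin 35° = 0.7536 / 0.5736 = 1.3138
true dip = arctan 1.3138 = 52.72°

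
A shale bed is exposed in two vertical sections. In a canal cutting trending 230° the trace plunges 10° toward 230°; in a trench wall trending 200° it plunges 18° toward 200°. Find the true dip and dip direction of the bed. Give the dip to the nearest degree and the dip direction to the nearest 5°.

Each apparent-dip line lies in the plane. As unit vectors (x east, y north, z up), v₁ plunges 10°→230° and v₂ plunges 18°→200°.
n = v₁ × v₂ = (0.040, -0.177, 0.468) (taken with n_z > 0).
tan δ = √(n_x²+n_y²)/n_z = 0.181/0.468, so δ = 21.2°.
The horizontal component of n points toward azimuth atan2(n_x, n_y) = 167°, the dip direction.

true dip 21°, dip direction 165°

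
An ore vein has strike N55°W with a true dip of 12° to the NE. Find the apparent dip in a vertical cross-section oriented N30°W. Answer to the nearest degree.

5°

The strike is N55°W and the section trends N30°W; the acute angle between them is β = 25°.
tan(apparent dip) = tan 12° · sin 25° = 0.0898
α = arctan(0.0898) = 5.13°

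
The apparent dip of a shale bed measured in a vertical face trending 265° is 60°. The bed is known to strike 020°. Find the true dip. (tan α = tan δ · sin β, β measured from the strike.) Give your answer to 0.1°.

62.4°

β = acute angle between strike 020° and section 265° = 65°.
tan(true dip) = tan 60° / sin 65° = 1.9111
δ = arctan(1.9111) = 62.38°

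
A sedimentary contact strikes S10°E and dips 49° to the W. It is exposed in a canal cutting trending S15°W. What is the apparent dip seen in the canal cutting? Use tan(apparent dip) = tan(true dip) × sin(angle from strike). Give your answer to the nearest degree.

The section lies 25° from the strike.
tan(apparent dip) = tan 49° · sin 25° = 0.4862
α = arctan(0.4862) = 25.93°

26°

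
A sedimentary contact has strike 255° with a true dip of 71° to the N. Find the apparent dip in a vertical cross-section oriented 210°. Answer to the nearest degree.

The section lies 45° from the strike.
tan(apparent dip) = tan 71° · sin 45° = 2.0536
apparent dip = arctan 2.0536 = 64.04°

64°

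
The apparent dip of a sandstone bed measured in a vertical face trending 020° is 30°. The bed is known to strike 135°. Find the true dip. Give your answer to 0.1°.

The section is 65° from the strike.
tan δ = tan α / sin β = tan 30° / sin 65° = 0.5774 / 0.9063 = 0.6370
δ = arctan(0.6370) = 32.50°

32.5°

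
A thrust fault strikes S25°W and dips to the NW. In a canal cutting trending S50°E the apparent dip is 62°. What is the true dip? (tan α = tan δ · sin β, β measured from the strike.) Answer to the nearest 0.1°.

62.8°

The section is 75° from the strike.
tan δ = tan α / sin β = tan 62° / sin 75° = 1.8807 / 0.9659 = 1.9471
true dip = arctan 1.9471 = 62.82°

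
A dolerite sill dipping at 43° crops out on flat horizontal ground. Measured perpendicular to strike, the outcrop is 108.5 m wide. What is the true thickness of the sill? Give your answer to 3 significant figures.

74.0 m

True thickness t = w · sin(dip) = 108.5 × sin 43°
t = 108.5 × 0.6820 = 73.997 m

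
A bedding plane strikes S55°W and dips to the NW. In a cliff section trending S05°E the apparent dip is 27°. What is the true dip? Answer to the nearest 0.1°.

30.5°

The section is 60° from the strike.
tan(true dip) = tan 27° / sin 60° = 0.5883
δ = arctan(0.5883) = 30.47°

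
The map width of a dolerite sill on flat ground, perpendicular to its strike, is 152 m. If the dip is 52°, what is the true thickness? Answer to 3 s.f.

120 m

True thickness t = w · sin(dip) = 152 × sin 52°
t = 152 × 0.7880 = 119.778 m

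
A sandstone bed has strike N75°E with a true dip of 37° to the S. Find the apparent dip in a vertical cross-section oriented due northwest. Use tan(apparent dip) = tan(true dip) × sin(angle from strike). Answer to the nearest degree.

The strike is N75°E and the section trends due northwest; the acute angle between them is β = 60°.
tan(apparent dip) = tan 37° · sin 60° = 0.6526
α = arctan(0.6526) = 33.13°

33°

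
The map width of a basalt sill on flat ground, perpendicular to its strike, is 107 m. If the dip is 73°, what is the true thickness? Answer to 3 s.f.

True thickness t = w · sin(dip) = 107 × sin 73°
t = 107 × 0.9563 = 102.325 m

102 m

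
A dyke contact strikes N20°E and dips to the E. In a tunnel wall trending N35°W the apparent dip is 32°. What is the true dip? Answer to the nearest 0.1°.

β = acute angle between strike N20°E and section N35°W = 55°.
tan(true dip) = tan 32° / sin 55° = 0.7628
true dip = arctan 0.7628 = 37.34°

37.3°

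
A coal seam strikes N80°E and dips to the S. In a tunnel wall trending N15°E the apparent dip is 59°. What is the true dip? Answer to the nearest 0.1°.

61.4°

The section is 65° from the strike.
tan δ = tan α / sin β = tan 59° / sin 65° = 1.6643 / 0.9063 = 1.8363
δ = arctan(1.8363) = 61.43°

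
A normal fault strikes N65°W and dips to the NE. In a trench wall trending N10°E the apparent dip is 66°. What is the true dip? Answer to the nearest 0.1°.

66.7°

β = acute angle between strike N65°W and section N10°E = 75°.
tan δ = tan α / sin β = tan 66° / sin 75° = 2.2460 / 0.9659 = 2.3253
δ = arctan(2.3253) = 66.73°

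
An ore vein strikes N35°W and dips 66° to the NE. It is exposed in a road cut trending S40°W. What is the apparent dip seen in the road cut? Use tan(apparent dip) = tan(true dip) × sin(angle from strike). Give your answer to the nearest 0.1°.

65.3°

The section lies 75° from the strike.
tan α = tan 66° × sin 75° = 2.2460 × 0.9659 = 2.1695
α = arctan(2.1695) = 65.25°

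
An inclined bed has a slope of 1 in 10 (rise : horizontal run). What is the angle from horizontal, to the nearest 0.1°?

tan θ = 1/10 = 0.1000
θ = arctan(0.1000) = 5.71°

5.7°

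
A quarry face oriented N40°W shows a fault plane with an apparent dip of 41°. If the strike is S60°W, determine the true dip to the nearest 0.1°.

41.4°

The section is 80° from the strike.
tan(true dip) = tan 41° / sin 80° = 0.8827
δ = arctan(0.8827) = 41.43°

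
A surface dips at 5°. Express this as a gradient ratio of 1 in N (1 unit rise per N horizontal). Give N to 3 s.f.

1 : N means tan θ = 1/N, so N = 1/tan 5° = 1/0.0875

1 in 11.4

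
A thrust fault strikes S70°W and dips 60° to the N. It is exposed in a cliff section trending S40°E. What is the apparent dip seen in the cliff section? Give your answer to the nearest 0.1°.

58.4°

Angle between strike (S70°W) and section (S40°E): β = 70°.
tan(apparent dip) = tan 60° · sin 70° = 1.6276
apparent dip = arctan 1.6276 = 58.43°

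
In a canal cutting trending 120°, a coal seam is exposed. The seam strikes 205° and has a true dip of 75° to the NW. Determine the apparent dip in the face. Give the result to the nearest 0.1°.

74.9°

The section lies 85° from the strike.
tan(apparent dip) = tan 75° · sin 85° = 3.7178
apparent dip = arctan 3.7178 = 74.95°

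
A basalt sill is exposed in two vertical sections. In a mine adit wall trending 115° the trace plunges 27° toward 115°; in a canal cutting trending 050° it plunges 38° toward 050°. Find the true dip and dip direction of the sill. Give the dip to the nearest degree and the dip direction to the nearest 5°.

true dip 39°, dip direction 065°

Represent each trace as a vector plunging at its apparent dip toward its trend (east-north-up frame): v₁ = (0.808, -0.377, -0.454), v₂ = (0.604, 0.507, -0.616).
The plane normal is n = v₁ × v₂ ∝ (0.462, 0.223, 0.636).
True dip = arccos(n_z / |n|) = arccos(0.7786) = 38.9°.
Dip direction = atan2(0.462, 0.223) = 64° (azimuth of n's horizontal projection).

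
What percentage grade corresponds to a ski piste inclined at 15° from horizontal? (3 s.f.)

grade % = 100 × tan 15° = 100 × 0.2679

26.8%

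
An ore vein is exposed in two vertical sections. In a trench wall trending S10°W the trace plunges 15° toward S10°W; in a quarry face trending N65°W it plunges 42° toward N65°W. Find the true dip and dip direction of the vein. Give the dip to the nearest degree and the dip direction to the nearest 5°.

true dip 46°, dip direction 265°

Each apparent-dip line lies in the plane. As unit vectors (x east, y north, z up), v₁ plunges 15°→S10°W and v₂ plunges 42°→N65°W.
n = v₁ × v₂ = (-0.718, -0.062, 0.693) (taken with n_z > 0).
True dip = arccos(n_z / |n|) = arccos(0.6934) = 46.1°.
Dip direction = azimuth of (n_x, n_y) = atan2(-0.718, -0.062) = 265°.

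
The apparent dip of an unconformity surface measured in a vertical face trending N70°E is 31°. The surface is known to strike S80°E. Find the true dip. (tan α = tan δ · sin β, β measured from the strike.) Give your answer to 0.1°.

β = acute angle between strike S80°E and section N70°E = 30°.
tan(true dip) = tan 31° / sin 30° = 1.2017
δ = arctan(1.2017) = 50.23°

50.2°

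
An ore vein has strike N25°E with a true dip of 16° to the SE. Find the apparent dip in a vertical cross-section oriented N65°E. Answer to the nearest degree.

Angle between strike (N25°E) and section (N65°E): β = 40°.
tan(apparent dip) = tan 16° · sin 40° = 0.1843
α = arctan(0.1843) = 10.44°

10°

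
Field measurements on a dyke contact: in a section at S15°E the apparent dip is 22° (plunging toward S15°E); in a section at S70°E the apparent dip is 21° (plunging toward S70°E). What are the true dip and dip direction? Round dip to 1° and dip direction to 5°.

Each apparent-dip line lies in the plane. As unit vectors (x east, y north, z up), v₁ plunges 22°→S15°E and v₂ plunges 21°→S70°E.
The plane normal is n = v₁ × v₂ ∝ (0.201, -0.243, 0.709).
Dip δ = arctan(|n_h|/n_z) = arctan(0.315/0.709) = 24.0°.
Dip direction = azimuth of (n_x, n_y) = atan2(0.201, -0.243) = 140°.

true dip 24°, dip direction 140°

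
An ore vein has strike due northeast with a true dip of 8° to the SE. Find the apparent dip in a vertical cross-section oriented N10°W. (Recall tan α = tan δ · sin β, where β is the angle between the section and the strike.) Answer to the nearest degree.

7°

The strike is due northeast and the section trends N10°W; the acute angle between them is β = 55°.
tan α = tan 8° × sin 55° = 0.1405 × 0.8192 = 0.1151
α = arctan(0.1151) = 6.57°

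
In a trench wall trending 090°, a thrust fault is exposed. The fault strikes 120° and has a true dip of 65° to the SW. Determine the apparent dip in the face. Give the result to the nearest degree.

47°

The section lies 30° from the strike.
tan α = tan 65° × sin 30° = 2.1445 × 0.5000 = 1.0723
α = arctan(1.0723) = 47.00°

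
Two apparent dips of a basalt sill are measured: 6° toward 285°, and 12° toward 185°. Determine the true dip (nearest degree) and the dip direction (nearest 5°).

true dip 14°, dip direction 220°

The two traces are lines in the plane: v₁ = (sin 285°·cos 6°, cos 285°·cos 6°, −sin 6°), v₂ = (sin 185°·cos 12°, cos 185°·cos 12°, −sin 12°).
The plane normal is n = v₁ × v₂ ∝ (-0.155, -0.191, 0.958).
tan δ = √(n_x²+n_y²)/n_z = 0.246/0.958, so δ = 14.4°.
Dip direction = atan2(-0.155, -0.191) = 219° (azimuth of n's horizontal projection).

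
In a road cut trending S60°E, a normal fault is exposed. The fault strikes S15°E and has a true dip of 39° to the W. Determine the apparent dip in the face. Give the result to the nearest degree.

Angle between strike (S15°E) and section (S60°E): β = 45°.
tan(apparent dip) = tan 39° · sin 45° = 0.5726
α = arctan(0.5726) = 29.80°

30°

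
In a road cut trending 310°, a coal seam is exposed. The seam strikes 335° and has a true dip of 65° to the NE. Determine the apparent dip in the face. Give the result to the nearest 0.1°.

Angle between strike (335°) and section (310°): β = 25°.
tan(apparent dip) = tan 65° · sin 25° = 0.9063
apparent dip = arctan 0.9063 = 42.19°

42.2°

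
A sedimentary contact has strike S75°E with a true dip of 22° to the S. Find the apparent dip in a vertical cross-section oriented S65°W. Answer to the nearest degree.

The strike is S75°E and the section trends S65°W; the acute angle between them is β = 40°.
tan α = tan 22° × sin 40° = 0.4040 × 0.6428 = 0.2597
apparent dip = arctan 0.2597 = 14.56°

15°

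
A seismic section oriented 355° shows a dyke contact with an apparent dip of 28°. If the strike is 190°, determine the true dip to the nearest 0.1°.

64.0°

β = acute angle between strike 190° and section 355° = 15°.
tan δ = tan α / sin β = tan 28° / sin 15° = 0.5317 / 0.2588 = 2.0544
true dip = arctan 2.0544 = 64.04°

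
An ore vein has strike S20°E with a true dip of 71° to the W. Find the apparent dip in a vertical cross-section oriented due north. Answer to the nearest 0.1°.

44.8°

The strike is S20°E and the section trends due north; the acute angle between them is β = 20°.
tan α = tan 71° × sin 20° = 2.9042 × 0.3420 = 0.9933
α = arctan(0.9933) = 44.81°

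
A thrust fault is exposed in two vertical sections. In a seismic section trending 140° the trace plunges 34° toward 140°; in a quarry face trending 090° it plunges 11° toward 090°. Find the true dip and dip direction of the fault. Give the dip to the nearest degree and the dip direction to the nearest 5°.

Each apparent-dip line lies in the plane. As unit vectors (x east, y north, z up), v₁ plunges 34°→140° and v₂ plunges 11°→090°.
n = v₁ × v₂ = (0.121, -0.447, 0.623) (taken with n_z > 0).
Dip δ = arctan(|n_h|/n_z) = arctan(0.463/0.623) = 36.6°.
Dip direction = atan2(0.121, -0.447) = 165° (azimuth of n's horizontal projection).

true dip 37°, dip direction 165°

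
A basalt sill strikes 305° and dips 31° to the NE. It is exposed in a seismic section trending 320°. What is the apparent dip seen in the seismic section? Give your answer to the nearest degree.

9°

The section lies 15° from the strike.
tan α = tan 31° × sin 15° = 0.6009 × 0.2588 = 0.1555
apparent dip = arctan 0.1555 = 8.84°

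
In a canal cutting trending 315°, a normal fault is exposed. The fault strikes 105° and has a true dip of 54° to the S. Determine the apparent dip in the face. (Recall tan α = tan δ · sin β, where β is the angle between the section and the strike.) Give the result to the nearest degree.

35°

Angle between strike (105°) and section (315°): β = 30°.
tan α = tan 54° × sin 30° = 1.3764 × 0.5000 = 0.6882
apparent dip = arctan 0.6882 = 34.54°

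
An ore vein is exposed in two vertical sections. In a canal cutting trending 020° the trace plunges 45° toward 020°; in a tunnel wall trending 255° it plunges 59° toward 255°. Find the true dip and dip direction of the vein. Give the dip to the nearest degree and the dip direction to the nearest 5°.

true dip 71°, dip direction 310°

Each apparent-dip line lies in the plane. As unit vectors (x east, y north, z up), v₁ plunges 45°→020° and v₂ plunges 59°→255°.
n = v₁ × v₂ = (-0.664, 0.559, 0.298) (taken with n_z > 0).
tan δ = √(n_x²+n_y²)/n_z = 0.868/0.298, so δ = 71.0°.
The horizontal component of n points toward azimuth atan2(n_x, n_y) = 310°, the dip direction.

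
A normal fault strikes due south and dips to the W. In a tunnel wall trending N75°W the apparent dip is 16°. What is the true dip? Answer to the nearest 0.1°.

16.5°

The section is 75° from the strike.
tan(true dip) = tan 16° / sin 75° = 0.2969
true dip = arctan 0.2969 = 16.53°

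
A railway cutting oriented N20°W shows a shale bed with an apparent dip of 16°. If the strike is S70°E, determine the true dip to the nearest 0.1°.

β = acute angle between strike S70°E and section N20°W = 50°.
tan(true dip) = tan 16° / sin 50° = 0.3743
δ = arctan(0.3743) = 20.52°

20.5°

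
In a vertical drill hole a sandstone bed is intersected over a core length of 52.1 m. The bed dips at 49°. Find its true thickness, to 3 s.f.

True thickness t = h · cos(dip) = 52.1 × cos 49°
t = 52.1 × 0.6561 = 34.181 m

34.2 m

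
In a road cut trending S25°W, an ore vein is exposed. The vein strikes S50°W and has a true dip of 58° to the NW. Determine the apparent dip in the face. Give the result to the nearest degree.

34°

The strike is S50°W and the section trends S25°W; the acute angle between them is β = 25°.
tan α = tan 58° × sin 25° = 1.6003 × 0.4226 = 0.6763
apparent dip = arctan 0.6763 = 34.07°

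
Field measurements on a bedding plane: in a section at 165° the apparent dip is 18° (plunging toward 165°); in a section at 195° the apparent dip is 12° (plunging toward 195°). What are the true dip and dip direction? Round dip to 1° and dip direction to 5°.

Represent each trace as a vector plunging at its apparent dip toward its trend (east-north-up frame): v₁ = (0.246, -0.919, -0.309), v₂ = (-0.253, -0.945, -0.208).
Cross product v₁ × v₂ gives the pole to the plane: n ∝ (0.101, -0.129, 0.465).
True dip = arccos(n_z / |n|) = arccos(0.9430) = 19.4°.
The horizontal component of n points toward azimuth atan2(n_x, n_y) = 142°, the dip direction.

true dip 19°, dip direction 140°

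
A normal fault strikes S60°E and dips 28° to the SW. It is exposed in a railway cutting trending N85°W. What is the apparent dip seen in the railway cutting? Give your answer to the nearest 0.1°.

The strike is S60°E and the section trends N85°W; the acute angle between them is β = 25°.
tan(apparent dip) = tan 28° · sin 25° = 0.2247
apparent dip = arctan 0.2247 = 12.66°

12.7°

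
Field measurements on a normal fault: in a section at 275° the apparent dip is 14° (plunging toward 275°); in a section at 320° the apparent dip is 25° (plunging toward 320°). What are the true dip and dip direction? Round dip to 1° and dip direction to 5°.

The two traces are lines in the plane: v₁ = (sin 275°·cos 14°, cos 275°·cos 14°, −sin 14°), v₂ = (sin 320°·cos 25°, cos 320°·cos 25°, −sin 25°).
n = v₁ × v₂ = (-0.132, 0.268, 0.622) (taken with n_z > 0).
True dip = arccos(n_z / |n|) = arccos(0.9015) = 25.6°.
Dip direction = atan2(-0.132, 0.268) = 334° (azimuth of n's horizontal projection).

true dip 26°, dip direction 335°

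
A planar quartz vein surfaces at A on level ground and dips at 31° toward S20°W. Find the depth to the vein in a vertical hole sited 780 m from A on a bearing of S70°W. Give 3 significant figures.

301 m

The hole lies 50° from the dip direction, so the down-dip offset is 780 × cos 50° = 501.37 m.
Depth = down-dip offset × tan(dip) = 501.37 × tan 31° = 501.37 × 0.6009
Depth = 301.26 m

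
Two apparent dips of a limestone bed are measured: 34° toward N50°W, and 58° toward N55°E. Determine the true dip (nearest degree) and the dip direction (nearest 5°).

true dip 63°, dip direction 020°

Each apparent-dip line lies in the plane. As unit vectors (x east, y north, z up), v₁ plunges 34°→N50°W and v₂ plunges 58°→N55°E.
Cross product v₁ × v₂ gives the pole to the plane: n ∝ (0.282, 0.781, 0.424).
Dip δ = arctan(|n_h|/n_z) = arctan(0.831/0.424) = 62.9°.
The horizontal component of n points toward azimuth atan2(n_x, n_y) = 20°, the dip direction.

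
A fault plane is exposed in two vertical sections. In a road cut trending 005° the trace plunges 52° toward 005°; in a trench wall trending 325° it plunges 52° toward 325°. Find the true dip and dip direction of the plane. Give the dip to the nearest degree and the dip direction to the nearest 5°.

Represent each trace as a vector plunging at its apparent dip toward its trend (east-north-up frame): v₁ = (0.054, 0.613, -0.788), v₂ = (-0.353, 0.504, -0.788).
The plane normal is n = v₁ × v₂ ∝ (-0.086, 0.321, 0.244).
Dip δ = arctan(|n_h|/n_z) = arctan(0.332/0.244) = 53.7°.
Dip direction = azimuth of (n_x, n_y) = atan2(-0.086, 0.321) = 345°.

true dip 54°, dip direction 345°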